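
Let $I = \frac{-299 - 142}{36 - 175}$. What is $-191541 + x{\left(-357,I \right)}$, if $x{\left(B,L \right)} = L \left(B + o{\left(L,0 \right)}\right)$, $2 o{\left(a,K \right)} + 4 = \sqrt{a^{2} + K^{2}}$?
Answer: $- \frac{7445345523}{38642} \approx -1.9268 \cdot 10^{5}$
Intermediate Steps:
$I = \frac{441}{139}$ ($I = - \frac{441}{-139} = \left(-441\right) \left(- \frac{1}{139}\right) = \frac{441}{139} \approx 3.1727$)
$o{\left(a,K \right)} = -2 + \frac{\sqrt{K^{2} + a^{2}}}{2}$ ($o{\left(a,K \right)} = -2 + \frac{\sqrt{a^{2} + K^{2}}}{2} = -2 + \frac{\sqrt{K^{2} + a^{2}}}{2}$)
$x{\left(B,L \right)} = L \left(-2 + B + \frac{\sqrt{L^{2}}}{2}\right)$ ($x{\left(B,L \right)} = L \left(B + \left(-2 + \frac{\sqrt{0^{2} + L^{2}}}{2}\right)\right) = L \left(B + \left(-2 + \frac{\sqrt{0 + L^{2}}}{2}\right)\right) = L \left(B + \left(-2 + \frac{\sqrt{L^{2}}}{2}\right)\right) = L \left(-2 + B + \frac{\sqrt{L^{2}}}{2}\right)$)
$-191541 + x{\left(-357,I \right)} = -191541 + \frac{1}{2} \cdot \frac{441}{139} \left(-4 + \sqrt{\left(\frac{441}{139}\right)^{2}} + 2 \left(-357\right)\right) = -191541 + \frac{1}{2} \cdot \frac{441}{139} \left(-4 + \sqrt{\frac{194481}{19321}} - 714\right) = -191541 + \frac{1}{2} \cdot \frac{441}{139} \left(-4 + \frac{441}{139} - 714\right) = -191541 + \frac{1}{2} \cdot \frac{441}{139} \left(- \frac{99361}{139}\right) = -191541 - \frac{43818201}{38642} = - \frac{7445345523}{38642}$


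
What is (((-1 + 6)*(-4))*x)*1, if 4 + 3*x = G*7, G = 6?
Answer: -760/3 ≈ -253.33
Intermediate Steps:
x = 38/3 (x = -4/3 + (6*7)/3 = -4/3 + (1/3)*42 = -4/3 + 14 = 38/3 ≈ 12.667)
(((-1 + 6)*(-4))*x)*1 = (((-1 + 6)*(-4))*(38/3))*1 = ((5*(-4))*(38/3))*1 = -20*38/3*1 = -760/3*1 = -760/3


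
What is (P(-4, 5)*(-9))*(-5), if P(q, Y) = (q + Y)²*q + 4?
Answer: 0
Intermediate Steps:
P(q, Y) = 4 + q*(Y + q)² (P(q, Y) = (Y + q)²*q + 4 = q*(Y + q)² + 4 = 4 + q*(Y + q)²)
(P(-4, 5)*(-9))*(-5) = ((4 - 4*(5 - 4)²)*(-9))*(-5) = ((4 - 4*1²)*(-9))*(-5) = ((4 - 4*1)*(-9))*(-5) = ((4 - 4)*(-9))*(-5) = (0*(-9))*(-5) = 0*(-5) = 0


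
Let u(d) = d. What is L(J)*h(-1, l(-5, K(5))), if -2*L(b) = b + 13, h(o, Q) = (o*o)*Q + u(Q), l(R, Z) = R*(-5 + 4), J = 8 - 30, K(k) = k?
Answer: 45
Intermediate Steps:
J = -22
l(R, Z) = -R (l(R, Z) = R*(-1) = -R)
h(o, Q) = Q + Q*o² (h(o, Q) = (o*o)*Q + Q = o²*Q + Q = Q*o² + Q = Q + Q*o²)
L(b) = -13/2 - b/2 (L(b) = -(b + 13)/2 = -(13 + b)/2 = -13/2 - b/2)
L(J)*h(-1, l(-5, K(5))) = (-13/2 - ½*(-22))*((-1*(-5))*(1 + (-1)²)) = (-13/2 + 11)*(5*(1 + 1)) = 9*(5*2)/2 = (9/2)*10 = 45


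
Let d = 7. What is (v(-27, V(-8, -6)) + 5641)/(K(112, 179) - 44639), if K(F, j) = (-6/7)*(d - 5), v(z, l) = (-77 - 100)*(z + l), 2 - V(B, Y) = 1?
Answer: -71701/312485 ≈ -0.22945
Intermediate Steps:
V(B, Y) = 1 (V(B, Y) = 2 - 1*1 = 2 - 1 = 1)
v(z, l) = -177*l - 177*z (v(z, l) = -177*(l + z) = -177*l - 177*z)
K(F, j) = -12/7 (K(F, j) = (-6/7)*(7 - 5) = -6*⅐*2 = -6/7*2 = -12/7)
(v(-27, V(-8, -6)) + 5641)/(K(112, 179) - 44639) = ((-177*1 - 177*(-27)) + 5641)/(-12/7 - 44639) = ((-177 + 4779) + 5641)/(-312485/7) = (4602 + 5641)*(-7/312485) = 10243*(-7/312485) = -71701/312485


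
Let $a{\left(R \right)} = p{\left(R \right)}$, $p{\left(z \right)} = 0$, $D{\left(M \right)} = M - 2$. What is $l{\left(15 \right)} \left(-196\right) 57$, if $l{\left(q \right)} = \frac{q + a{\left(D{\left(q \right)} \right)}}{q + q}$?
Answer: $-5586$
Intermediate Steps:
$D{\left(M \right)} = -2 + M$
$a{\left(R \right)} = 0$
$l{\left(q \right)} = \frac{1}{2}$ ($l{\left(q \right)} = \frac{q + 0}{q + q} = \frac{q}{2 q} = q \frac{1}{2 q} = \frac{1}{2}$)
$l{\left(15 \right)} \left(-196\right) 57 = \frac{1}{2} \left(-196\right) 57 = \left(-98\right) 57 = -5586$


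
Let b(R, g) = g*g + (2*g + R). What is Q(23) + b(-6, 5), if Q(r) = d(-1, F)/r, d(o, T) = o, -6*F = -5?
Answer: 666/23 ≈ 28.957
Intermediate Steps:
F = ⅚ (F = -⅙*(-5) = ⅚ ≈ 0.83333)
b(R, g) = R + g² + 2*g (b(R, g) = g² + (R + 2*g) = R + g² + 2*g)
Q(r) = -1/r
Q(23) + b(-6, 5) = -1/23 + (-6 + 5² + 2*5) = -1*1/23 + (-6 + 25 + 10) = -1/23 + 29 = 666/23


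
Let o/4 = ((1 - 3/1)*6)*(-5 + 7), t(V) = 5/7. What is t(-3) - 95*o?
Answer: 63845/7 ≈ 9120.7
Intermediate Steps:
t(V) = 5/7 (t(V) = 5*(⅐) = 5/7)
o = -96 (o = 4*(((1 - 3/1)*6)*(-5 + 7)) = 4*(((1 - 3*1)*6)*2) = 4*(((1 - 3)*6)*2) = 4*(-2*6*2) = 4*(-12*2) = 4*(-24) = -96)
t(-3) - 95*o = 5/7 - 95*(-96) = 5/7 + 9120 = 63845/7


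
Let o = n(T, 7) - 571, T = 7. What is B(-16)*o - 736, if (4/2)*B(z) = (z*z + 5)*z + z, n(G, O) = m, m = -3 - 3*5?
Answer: 1233808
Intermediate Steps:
m = -18 (m = -3 - 15 = -18)
n(G, O) = -18
B(z) = z/2 + z*(5 + z²)/2 (B(z) = ((z*z + 5)*z + z)/2 = ((z² + 5)*z + z)/2 = ((5 + z²)*z + z)/2 = (z*(5 + z²) + z)/2 = (z + z*(5 + z²))/2 = z/2 + z*(5 + z²)/2)
o = -589 (o = -18 - 571 = -589)
B(-16)*o - 736 = ((½)*(-16)*(6 + (-16)²))*(-589) - 736 = ((½)*(-16)*(6 + 256))*(-589) - 736 = ((½)*(-16)*262)*(-589) - 736 = -2096*(-589) - 736 = 1234544 - 736 = 1233808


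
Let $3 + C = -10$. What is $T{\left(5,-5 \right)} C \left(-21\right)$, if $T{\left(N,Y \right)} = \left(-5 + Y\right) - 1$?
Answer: $-3003$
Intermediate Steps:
$C = -13$ ($C = -3 - 10 = -13$)
$T{\left(N,Y \right)} = -6 + Y$
$T{\left(5,-5 \right)} C \left(-21\right) = \left(-6 - 5\right) \left(-13\right) \left(-21\right) = \left(-11\right) \left(-13\right) \left(-21\right) = 143 \left(-21\right) = -3003$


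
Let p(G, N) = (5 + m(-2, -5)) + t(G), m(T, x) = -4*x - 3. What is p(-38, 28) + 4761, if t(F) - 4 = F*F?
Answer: 6231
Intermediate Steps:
t(F) = 4 + F**2 (t(F) = 4 + F*F = 4 + F**2)
m(T, x) = -3 - 4*x
p(G, N) = 26 + G**2 (p(G, N) = (5 + (-3 - 4*(-5))) + (4 + G**2) = (5 + (-3 + 20)) + (4 + G**2) = (5 + 17) + (4 + G**2) = 22 + (4 + G**2) = 26 + G**2)
p(-38, 28) + 4761 = (26 + (-38)**2) + 4761 = (26 + 1444) + 4761 = 1470 + 4761 = 6231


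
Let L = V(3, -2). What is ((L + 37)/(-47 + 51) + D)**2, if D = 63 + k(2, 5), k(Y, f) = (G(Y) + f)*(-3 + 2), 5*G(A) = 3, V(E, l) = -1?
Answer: 110224/25 ≈ 4409.0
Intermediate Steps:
L = -1
G(A) = 3/5 (G(A) = (1/5)*3 = 3/5)
k(Y, f) = -3/5 - f (k(Y, f) = (3/5 + f)*(-3 + 2) = (3/5 + f)*(-1) = -3/5 - f)
D = 287/5 (D = 63 + (-3/5 - 1*5) = 63 + (-3/5 - 5) = 63 - 28/5 = 287/5 ≈ 57.400)
((L + 37)/(-47 + 51) + D)**2 = ((-1 + 37)/(-47 + 51) + 287/5)**2 = (36/4 + 287/5)**2 = (36*(1/4) + 287/5)**2 = (9 + 287/5)**2 = (332/5)**2 = 110224/25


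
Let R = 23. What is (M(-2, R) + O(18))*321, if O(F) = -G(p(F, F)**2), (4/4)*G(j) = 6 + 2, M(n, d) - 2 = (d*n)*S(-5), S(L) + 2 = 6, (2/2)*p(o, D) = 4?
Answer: -60990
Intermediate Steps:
p(o, D) = 4
S(L) = 4 (S(L) = -2 + 6 = 4)
M(n, d) = 2 + 4*d*n (M(n, d) = 2 + (d*n)*4 = 2 + 4*d*n)
G(j) = 8 (G(j) = 6 + 2 = 8)
O(F) = -8 (O(F) = -1*8 = -8)
(M(-2, R) + O(18))*321 = ((2 + 4*23*(-2)) - 8)*321 = ((2 - 184) - 8)*321 = (-182 - 8)*321 = -190*321 = -60990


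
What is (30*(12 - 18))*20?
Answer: -3600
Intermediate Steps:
(30*(12 - 18))*20 = (30*(-6))*20 = -180*20 = -3600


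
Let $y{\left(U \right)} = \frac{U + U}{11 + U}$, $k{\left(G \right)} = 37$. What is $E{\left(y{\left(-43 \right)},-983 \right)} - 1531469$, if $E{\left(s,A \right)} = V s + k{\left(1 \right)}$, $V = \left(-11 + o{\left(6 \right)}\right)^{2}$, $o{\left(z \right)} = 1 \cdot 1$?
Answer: $- \frac{6124653}{4} \approx -1.5312 \cdot 10^{6}$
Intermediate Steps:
$o{\left(z \right)} = 1$
$y{\left(U \right)} = \frac{2 U}{11 + U}$
$V = 100$ ($V = \left(-11 + 1\right)^{2} = \left(-10\right)^{2} = 100$)
$E{\left(s,A \right)} = 37 + 100 s$ ($E{\left(s,A \right)} = 100 s + 37 = 37 + 100 s$)
$E{\left(y{\left(-43 \right)},-983 \right)} - 1531469 = \left(37 + 100 \cdot 2 \left(-43\right) \frac{1}{11 - 43}\right) - 1531469 = \left(37 + 100 \cdot 2 \left(-43\right) \frac{1}{-32}\right) - 1531469 = \left(37 + 100 \cdot 2 \left(-43\right) \left(- \frac{1}{32}\right)\right) - 1531469 = \left(37 + 100 \cdot \frac{43}{16}\right) - 1531469 = \left(37 + \frac{1075}{4}\right) - 1531469 = \frac{1223}{4} - 1531469 = - \frac{6124653}{4}$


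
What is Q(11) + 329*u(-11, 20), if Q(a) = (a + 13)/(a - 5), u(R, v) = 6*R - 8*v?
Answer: -74350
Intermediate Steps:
u(R, v) = -8*v + 6*R
Q(a) = (13 + a)/(-5 + a)
Q(11) + 329*u(-11, 20) = (13 + 11)/(-5 + 11) + 329*(-8*20 + 6*(-11)) = 24/6 + 329*(-160 - 66) = (⅙)*24 + 329*(-226) = 4 - 74354 = -74350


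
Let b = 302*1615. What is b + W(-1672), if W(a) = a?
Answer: 486058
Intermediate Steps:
b = 487730
b + W(-1672) = 487730 - 1672 = 486058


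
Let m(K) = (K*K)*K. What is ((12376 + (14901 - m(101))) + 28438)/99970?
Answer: -487293/49985 ≈ -9.7488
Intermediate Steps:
m(K) = K³ (m(K) = K²*K = K³)
((12376 + (14901 - m(101))) + 28438)/99970 = ((12376 + (14901 - 1*101³)) + 28438)/99970 = ((12376 + (14901 - 1*1030301)) + 28438)*(1/99970) = ((12376 + (14901 - 1030301)) + 28438)*(1/99970) = ((12376 - 1015400) + 28438)*(1/99970) = (-1003024 + 28438)*(1/99970) = -974586*1/99970 = -487293/49985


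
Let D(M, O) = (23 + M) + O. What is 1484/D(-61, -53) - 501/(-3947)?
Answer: -830251/51311 ≈ -16.181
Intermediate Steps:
D(M, O) = 23 + M + O
1484/D(-61, -53) - 501/(-3947) = 1484/(23 - 61 - 53) - 501/(-3947) = 1484/(-91) - 501*(-1/3947) = 1484*(-1/91) + 501/3947 = -212/13 + 501/3947 = -830251/51311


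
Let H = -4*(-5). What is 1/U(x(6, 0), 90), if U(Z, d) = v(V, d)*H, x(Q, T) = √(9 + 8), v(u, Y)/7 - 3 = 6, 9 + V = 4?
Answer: 1/1260 ≈ 0.00079365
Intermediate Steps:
V = -5 (V = -9 + 4 = -5)
v(u, Y) = 63 (v(u, Y) = 21 + 7*6 = 21 + 42 = 63)
H = 20
x(Q, T) = √17
U(Z, d) = 1260 (U(Z, d) = 63*20 = 1260)
1/U(x(6, 0), 90) = 1/1260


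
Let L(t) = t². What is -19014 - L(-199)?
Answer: -58615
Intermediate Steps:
-19014 - L(-199) = -19014 - 1*(-199)² = -19014 - 1*39601 = -19014 - 39601 = -58615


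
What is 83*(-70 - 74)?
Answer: -11952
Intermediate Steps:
83*(-70 - 74) = 83*(-144) = -11952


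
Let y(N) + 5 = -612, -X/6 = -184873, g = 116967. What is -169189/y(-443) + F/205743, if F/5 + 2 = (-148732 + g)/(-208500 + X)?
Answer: 31354190904642641/114342772152078 ≈ 274.21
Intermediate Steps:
X = 1109238 (X = -6*(-184873) = 1109238)
F = -9166205/900738 (F = -10 + 5*((-148732 + 116967)/(-208500 + 1109238)) = -10 + 5*(-31765/900738) = -10 - 158825/900738 = -9166205/900738 ≈ -10.176)
y(N) = -617 (y(N) = -5 - 612 = -617)
-169189/y(-443) + F/205743 = -169189/(-617) - 9166205/900738/205743 = -169189*(-1/617) - 9166205/900738*1/205743 = 169189/617 - 9166205/185320538334 = 31354190904642641/114342772152078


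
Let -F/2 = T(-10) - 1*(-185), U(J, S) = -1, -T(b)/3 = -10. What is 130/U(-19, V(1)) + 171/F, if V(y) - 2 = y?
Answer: -56071/430 ≈ -130.40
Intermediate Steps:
T(b) = 30 (T(b) = -3*(-10) = 30)
V(y) = 2 + y
F = -430 (F = -2*(30 - 1*(-185)) = -2*(30 + 185) = -2*215 = -430)
130/U(-19, V(1)) + 171/F = 130/(-1) + 171/(-430) = 130*(-1) + 171*(-1/430) = -130 - 171/430 = -56071/430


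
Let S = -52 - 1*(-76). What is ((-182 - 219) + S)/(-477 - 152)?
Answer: 377/629 ≈ 0.59936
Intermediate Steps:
S = 24 (S = -52 + 76 = 24)
((-182 - 219) + S)/(-477 - 152) = ((-182 - 219) + 24)/(-477 - 152) = (-401 + 24)/(-629) = -377*(-1/629) = 377/629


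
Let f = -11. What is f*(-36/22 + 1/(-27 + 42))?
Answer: 259/15 ≈ 17.267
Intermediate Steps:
f*(-36/22 + 1/(-27 + 42)) = -11*(-36/22 + 1/(-27 + 42)) = -11*(-36*1/22 + 1/15) = -11*(-18/11 + 1/15) = -11*(-259/165) = 259/15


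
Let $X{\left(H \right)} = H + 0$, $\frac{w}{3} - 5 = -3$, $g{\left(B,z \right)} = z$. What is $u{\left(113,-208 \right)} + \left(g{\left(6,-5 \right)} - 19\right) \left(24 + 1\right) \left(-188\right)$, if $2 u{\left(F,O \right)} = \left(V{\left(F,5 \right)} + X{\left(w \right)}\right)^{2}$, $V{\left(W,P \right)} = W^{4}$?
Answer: $\frac{26584443885858289}{2} \approx 1.3292 \cdot 10^{16}$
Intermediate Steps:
$w = 6$ ($w = 15 + 3 \left(-3\right) = 15 - 9 = 6$)
$X{\left(H \right)} = H$
$u{\left(F,O \right)} = \frac{\left(6 + F^{4}\right)^{2}}{2}$ ($u{\left(F,O \right)} = \frac{\left(F^{4} + 6\right)^{2}}{2} = \frac{\left(6 + F^{4}\right)^{2}}{2}$)
$u{\left(113,-208 \right)} + \left(g{\left(6,-5 \right)} - 19\right) \left(24 + 1\right) \left(-188\right) = \frac{\left(6 + 113^{4}\right)^{2}}{2} + \left(-5 - 19\right) \left(24 + 1\right) \left(-188\right) = \frac{\left(6 + 163047361\right)^{2}}{2} + \left(-24\right) 25 \left(-188\right) = \frac{163047367^{2}}{2} - -112800 = \frac{1}{2} \cdot 26584443885632689 + 112800 = \frac{26584443885632689}{2} + 112800 = \frac{26584443885858289}{2}$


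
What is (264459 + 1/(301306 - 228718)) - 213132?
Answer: 3725724277/72588 ≈ 51327.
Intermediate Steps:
(264459 + 1/(301306 - 228718)) - 213132 = (264459 + 1/72588) - 213132 = 19196549893/72588 - 213132 = 3725724277/72588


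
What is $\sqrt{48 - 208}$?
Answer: $4 i \sqrt{10} \approx 12.649 i$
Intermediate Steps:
$\sqrt{48 - 208} = \sqrt{-160} = 4 i \sqrt{10}$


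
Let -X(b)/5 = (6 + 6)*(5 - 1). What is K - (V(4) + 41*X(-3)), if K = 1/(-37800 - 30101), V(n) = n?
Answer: 667874235/67901 ≈ 9836.0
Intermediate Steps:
X(b) = -240 (X(b) = -5*(6 + 6)*(5 - 1) = -60*4 = -5*48 = -240)
K = -1/67901 (K = 1/(-67901) = -1/67901 ≈ -1.4727e-5)
K - (V(4) + 41*X(-3)) = -1/67901 - (4 + 41*(-240)) = -1/67901 - (4 - 9840) = -1/67901 - 1*(-9836) = -1/67901 + 9836 = 667874235/67901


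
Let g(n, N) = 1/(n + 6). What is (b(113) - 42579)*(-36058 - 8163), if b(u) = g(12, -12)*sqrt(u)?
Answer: 1882885959 - 44221*sqrt(113)/18 ≈ 1.8829e+9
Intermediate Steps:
g(n, N) = 1/(6 + n)
b(u) = sqrt(u)/18 (b(u) = sqrt(u)/(6 + 12) = sqrt(u)/18)
(b(113) - 42579)*(-36058 - 8163) = (sqrt(113)/18 - 42579)*(-36058 - 8163) = (-42579 + sqrt(113)/18)*(-44221) = 1882885959 - 44221*sqrt(113)/18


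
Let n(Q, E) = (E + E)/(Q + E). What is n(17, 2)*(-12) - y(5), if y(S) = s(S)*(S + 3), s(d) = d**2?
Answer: -3848/19 ≈ -202.53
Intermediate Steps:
n(Q, E) = 2*E/(E + Q) (n(Q, E) = (2*E)/(E + Q) = 2*E/(E + Q))
y(S) = S**2*(3 + S) (y(S) = S**2*(S + 3) = S**2*(3 + S))
n(17, 2)*(-12) - y(5) = (2*2/(2 + 17))*(-12) - 5**2*(3 + 5) = (2*2/19)*(-12) - 25*8 = (2*2*(1/19))*(-12) - 1*200 = (4/19)*(-12) - 200 = -48/19 - 200 = -3848/19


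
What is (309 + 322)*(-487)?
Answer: -307297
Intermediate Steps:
(309 + 322)*(-487) = 631*(-487) = -307297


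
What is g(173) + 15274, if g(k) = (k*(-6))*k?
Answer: -164300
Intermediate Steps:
g(k) = -6*k² (g(k) = (-6*k)*k = -6*k²)
g(173) + 15274 = -6*173² + 15274 = -6*29929 + 15274 = -179574 + 15274 = -164300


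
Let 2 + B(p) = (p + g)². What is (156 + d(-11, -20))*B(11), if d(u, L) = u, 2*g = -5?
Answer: 40745/4 ≈ 10186.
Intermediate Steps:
g = -5/2 (g = (½)*(-5) = -5/2 ≈ -2.5000)
B(p) = -2 + (-5/2 + p)² (B(p) = -2 + (p - 5/2)² = -2 + (-5/2 + p)²)
(156 + d(-11, -20))*B(11) = (156 - 11)*(-2 + (-5 + 2*11)²/4) = 145*(-2 + (-5 + 22)²/4) = 145*(-2 + (¼)*17²) = 145*(-2 + (¼)*289) = 145*(-2 + 289/4) = 145*(281/4) = 40745/4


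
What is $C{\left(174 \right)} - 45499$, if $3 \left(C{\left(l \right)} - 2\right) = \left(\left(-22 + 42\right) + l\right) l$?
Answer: $-34245$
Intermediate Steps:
$C{\left(l \right)} = 2 + \frac{l \left(20 + l\right)}{3}$ ($C{\left(l \right)} = 2 + \frac{\left(\left(-22 + 42\right) + l\right) l}{3} = 2 + \frac{\left(20 + l\right) l}{3} = 2 + \frac{l \left(20 + l\right)}{3}$)
$C{\left(174 \right)} - 45499 = \left(2 + \frac{174^{2}}{3} + \frac{20}{3} \cdot 174\right) - 45499 = \left(2 + \frac{1}{3} \cdot 30276 + 1160\right) - 45499 = \left(2 + 10092 + 1160\right) - 45499 = 11254 - 45499 = -34245$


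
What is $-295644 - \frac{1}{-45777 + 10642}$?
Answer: $- \frac{10387451939}{35135} \approx -2.9564 \cdot 10^{5}$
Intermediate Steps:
$-295644 - \frac{1}{-45777 + 10642} = -295644 - \frac{1}{-35135} = -295644 - - \frac{1}{35135} = -295644 + \frac{1}{35135} = - \frac{10387451939}{35135}$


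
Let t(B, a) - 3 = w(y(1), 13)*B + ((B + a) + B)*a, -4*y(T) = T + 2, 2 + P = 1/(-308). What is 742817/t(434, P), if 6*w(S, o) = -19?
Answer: -211399775664/883982173 ≈ -239.14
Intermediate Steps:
P = -617/308 (P = -2 + 1/(-308) = -2 - 1/308 = -617/308 ≈ -2.0032)
y(T) = -½ - T/4 (y(T) = -(T + 2)/4 = -(2 + T)/4 = -½ - T/4)
w(S, o) = -19/6 (w(S, o) = (⅙)*(-19) = -19/6)
t(B, a) = 3 - 19*B/6 + a*(a + 2*B) (t(B, a) = 3 + (-19*B/6 + ((B + a) + B)*a) = 3 + (-19*B/6 + (a + 2*B)*a) = 3 + (-19*B/6 + a*(a + 2*B)) = 3 - 19*B/6 + a*(a + 2*B))
742817/t(434, P) = 742817/(3 + (-617/308)² - 19/6*434 + 2*434*(-617/308)) = 742817/(3 + 380689/94864 - 4123/3 - 19127/11) = 742817/(-883982173/284592) = 742817*(-284592/883982173) = -211399775664/883982173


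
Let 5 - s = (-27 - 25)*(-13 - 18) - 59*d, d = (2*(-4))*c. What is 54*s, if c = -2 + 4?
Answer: -137754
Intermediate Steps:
c = 2
d = -16 (d = (2*(-4))*2 = -8*2 = -16)
s = -2551 (s = 5 - ((-27 - 25)*(-13 - 18) - 59*(-16)) = 5 - (-52*(-31) + 944) = 5 - (1612 + 944) = 5 - 1*2556 = 5 - 2556 = -2551)
54*s = 54*(-2551) = -137754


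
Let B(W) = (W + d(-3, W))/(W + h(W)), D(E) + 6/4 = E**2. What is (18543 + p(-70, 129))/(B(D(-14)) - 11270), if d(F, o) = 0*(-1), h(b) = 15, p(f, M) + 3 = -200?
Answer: -7684460/4721741 ≈ -1.6275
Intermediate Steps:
p(f, M) = -203 (p(f, M) = -3 - 200 = -203)
D(E) = -3/2 + E**2
d(F, o) = 0
B(W) = W/(15 + W) (B(W) = (W + 0)/(W + 15) = W/(15 + W))
(18543 + p(-70, 129))/(B(D(-14)) - 11270) = (18543 - 203)/((-3/2 + (-14)**2)/(15 + (-3/2 + (-14)**2)) - 11270) = 18340/((-3/2 + 196)/(15 + (-3/2 + 196)) - 11270) = 18340/(389/(2*(15 + 389/2)) - 11270) = 18340/(389/(2*(419/2)) - 11270) = 18340/((389/2)*(2/419) - 11270) = 18340/(389/419 - 11270) = 18340/(-4721741/419) = 18340*(-419/4721741) = -7684460/4721741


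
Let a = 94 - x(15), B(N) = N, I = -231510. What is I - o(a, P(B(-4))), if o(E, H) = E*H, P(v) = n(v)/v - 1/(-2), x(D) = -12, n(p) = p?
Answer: -231669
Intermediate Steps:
a = 106 (a = 94 - 1*(-12) = 94 + 12 = 106)
P(v) = 3/2 (P(v) = v/v - 1/(-2) = 1 - 1*(-½) = 1 + ½ = 3/2)
I - o(a, P(B(-4))) = -231510 - 106*3/2 = -231510 - 1*159 = -231510 - 159 = -231669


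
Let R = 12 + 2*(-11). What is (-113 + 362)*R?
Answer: -2490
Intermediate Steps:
R = -10 (R = 12 - 22 = -10)
(-113 + 362)*R = (-113 + 362)*(-10) = 249*(-10) = -2490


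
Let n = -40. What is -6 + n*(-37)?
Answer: 1474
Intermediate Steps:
-6 + n*(-37) = -6 - 40*(-37) = -6 + 1480 = 1474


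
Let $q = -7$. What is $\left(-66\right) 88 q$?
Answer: $40656$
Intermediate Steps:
$\left(-66\right) 88 q = \left(-66\right) 88 \left(-7\right) = \left(-5808\right) \left(-7\right) = 40656$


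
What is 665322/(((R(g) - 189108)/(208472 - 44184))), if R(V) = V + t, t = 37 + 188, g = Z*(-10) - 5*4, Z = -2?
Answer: -1175316352/2031 ≈ -5.7869e+5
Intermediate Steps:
g = 0 (g = -2*(-10) - 5*4 = 20 - 20 = 0)
t = 225
R(V) = 225 + V (R(V) = V + 225 = 225 + V)
665322/(((R(g) - 189108)/(208472 - 44184))) = 665322/((((225 + 0) - 189108)/(208472 - 44184))) = 665322/(((225 - 189108)/164288)) = 665322/((-188883*1/164288)) = 665322/(-188883/164288) = 665322*(-164288/188883) = -1175316352/2031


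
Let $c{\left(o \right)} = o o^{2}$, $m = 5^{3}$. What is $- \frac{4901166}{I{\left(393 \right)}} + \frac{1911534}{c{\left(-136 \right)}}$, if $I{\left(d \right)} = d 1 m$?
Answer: $- \frac{2070428588241}{20595296000} \approx -100.53$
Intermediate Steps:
$m = 125$
$I{\left(d \right)} = 125 d$ ($I{\left(d \right)} = d 1 \cdot 125 = d 125 = 125 d$)
$c{\left(o \right)} = o^{3}$
$- \frac{4901166}{I{\left(393 \right)}} + \frac{1911534}{c{\left(-136 \right)}} = - \frac{4901166}{125 \cdot 393} + \frac{1911534}{\left(-136\right)^{3}} = - \frac{4901166}{49125} + \frac{1911534}{-2515456} = \left(-4901166\right) \frac{1}{49125} + 1911534 \left(- \frac{1}{2515456}\right) = - \frac{1633722}{16375} - \frac{955767}{1257728} = - \frac{2070428588241}{20595296000}$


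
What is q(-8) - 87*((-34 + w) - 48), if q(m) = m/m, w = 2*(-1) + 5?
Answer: 6874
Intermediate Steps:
w = 3 (w = -2 + 5 = 3)
q(m) = 1
q(-8) - 87*((-34 + w) - 48) = 1 - 87*((-34 + 3) - 48) = 1 - 87*(-31 - 48) = 1 - 87*(-79) = 1 + 6873 = 6874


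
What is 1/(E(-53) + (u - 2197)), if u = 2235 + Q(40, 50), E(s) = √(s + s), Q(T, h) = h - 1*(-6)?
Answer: 47/4471 - I*√106/8942 ≈ 0.010512 - 0.0011514*I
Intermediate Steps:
Q(T, h) = 6 + h (Q(T, h) = h + 6 = 6 + h)
E(s) = √2*√s (E(s) = √(2*s) = √2*√s)
u = 2291 (u = 2235 + (6 + 50) = 2235 + 56 = 2291)
1/(E(-53) + (u - 2197)) = 1/(√2*√(-53) + (2291 - 2197)) = 1/(√2*(I*√53) + 94) = 1/(I*√106 + 94) = 1/(94 + I*√106)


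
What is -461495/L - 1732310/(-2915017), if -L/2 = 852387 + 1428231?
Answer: 9246740505575/13296080481012 ≈ 0.69545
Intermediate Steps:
L = -4561236 (L = -2*(852387 + 1428231) = -2*2280618 = -4561236)
-461495/L - 1732310/(-2915017) = -461495/(-4561236) - 1732310/(-2915017) = -461495*(-1/4561236) - 1732310*(-1/2915017) = 461495/4561236 + 1732310/2915017 = 9246740505575/13296080481012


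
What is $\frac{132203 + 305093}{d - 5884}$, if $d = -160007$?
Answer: $- \frac{437296}{165891} \approx -2.636$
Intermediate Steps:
$\frac{132203 + 305093}{d - 5884} = \frac{132203 + 305093}{-160007 - 5884} = \frac{437296}{-165891} = 437296 \left(- \frac{1}{165891}\right) = - \frac{437296}{165891}$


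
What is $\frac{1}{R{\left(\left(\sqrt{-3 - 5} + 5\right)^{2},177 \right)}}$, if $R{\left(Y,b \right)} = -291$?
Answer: $- \frac{1}{291} \approx -0.0034364$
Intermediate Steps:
$\frac{1}{R{\left(\left(\sqrt{-3 - 5} + 5\right)^{2},177 \right)}} = \frac{1}{-291} = - \frac{1}{291}$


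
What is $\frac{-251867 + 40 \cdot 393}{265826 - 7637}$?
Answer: $- \frac{236147}{258189} \approx -0.91463$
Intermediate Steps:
$\frac{-251867 + 40 \cdot 393}{265826 - 7637} = \frac{-251867 + 15720}{258189} = \left(-236147\right) \frac{1}{258189} = - \frac{236147}{258189}$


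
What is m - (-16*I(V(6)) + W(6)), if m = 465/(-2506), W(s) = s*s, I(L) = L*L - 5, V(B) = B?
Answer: 1152295/2506 ≈ 459.81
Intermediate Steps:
I(L) = -5 + L² (I(L) = L² - 5 = -5 + L²)
W(s) = s²
m = -465/2506 (m = 465*(-1/2506) = -465/2506 ≈ -0.18555)
m - (-16*I(V(6)) + W(6)) = -465/2506 - (-16*(-5 + 6²) + 6²) = -465/2506 - (-16*(-5 + 36) + 36) = -465/2506 - (-16*31 + 36) = -465/2506 - (-496 + 36) = -465/2506 - 1*(-460) = -465/2506 + 460 = 1152295/2506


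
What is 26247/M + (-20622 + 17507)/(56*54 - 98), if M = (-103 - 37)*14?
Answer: -5921723/409640 ≈ -14.456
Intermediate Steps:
M = -1960 (M = -140*14 = -1960)
26247/M + (-20622 + 17507)/(56*54 - 98) = 26247/(-1960) + (-20622 + 17507)/(56*54 - 98) = 26247*(-1/1960) - 3115/(3024 - 98) = -26247/1960 - 3115/2926 = -26247/1960 - 3115*1/2926 = -26247/1960 - 445/418 = -5921723/409640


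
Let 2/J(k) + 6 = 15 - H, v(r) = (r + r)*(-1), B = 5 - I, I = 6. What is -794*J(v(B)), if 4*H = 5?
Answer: -6352/31 ≈ -204.90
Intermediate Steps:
H = 5/4 (H = (1/4)*5 = 5/4 ≈ 1.2500)
B = -1 (B = 5 - 1*6 = 5 - 6 = -1)
v(r) = -2*r (v(r) = (2*r)*(-1) = -2*r)
J(k) = 8/31 (J(k) = 2/(-6 + (15 - 1*5/4)) = 2/(-6 + (15 - 5/4)) = 2/(-6 + 55/4) = 2/(31/4) = 2*(4/31) = 8/31)
-794*J(v(B)) = -794*8/31 = -6352/31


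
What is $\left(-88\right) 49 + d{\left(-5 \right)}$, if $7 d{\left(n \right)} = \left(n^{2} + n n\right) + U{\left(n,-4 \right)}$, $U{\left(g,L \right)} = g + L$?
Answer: $- \frac{30143}{7} \approx -4306.1$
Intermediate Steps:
$U{\left(g,L \right)} = L + g$
$d{\left(n \right)} = - \frac{4}{7} + \frac{n}{7} + \frac{2 n^{2}}{7}$ ($d{\left(n \right)} = \frac{\left(n^{2} + n n\right) + \left(-4 + n\right)}{7} = \frac{\left(n^{2} + n^{2}\right) + \left(-4 + n\right)}{7} = \frac{2 n^{2} + \left(-4 + n\right)}{7} = \frac{-4 + n + 2 n^{2}}{7} = - \frac{4}{7} + \frac{n}{7} + \frac{2 n^{2}}{7}$)
$\left(-88\right) 49 + d{\left(-5 \right)} = \left(-88\right) 49 + \left(- \frac{4}{7} + \frac{1}{7} \left(-5\right) + \frac{2 \left(-5\right)^{2}}{7}\right) = -4312 - - \frac{41}{7} = -4312 + \frac{41}{7} = - \frac{30143}{7}$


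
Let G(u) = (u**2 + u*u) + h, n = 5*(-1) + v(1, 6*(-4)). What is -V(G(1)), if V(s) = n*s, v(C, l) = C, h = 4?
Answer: 24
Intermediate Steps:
n = -4 (n = 5*(-1) + 1 = -5 + 1 = -4)
G(u) = 4 + 2*u**2 (G(u) = (u**2 + u*u) + 4 = (u**2 + u**2) + 4 = 2*u**2 + 4 = 4 + 2*u**2)
V(s) = -4*s
-V(G(1)) = -(-4)*(4 + 2*1**2) = -(-4)*(4 + 2*1) = -(-4)*(4 + 2) = -(-4)*6 = -1*(-24) = 24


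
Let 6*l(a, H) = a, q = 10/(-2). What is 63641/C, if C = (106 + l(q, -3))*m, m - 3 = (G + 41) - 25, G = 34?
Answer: 381846/33443 ≈ 11.418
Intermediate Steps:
q = -5 (q = 10*(-½) = -5)
l(a, H) = a/6
m = 53 (m = 3 + ((34 + 41) - 25) = 3 + (75 - 25) = 3 + 50 = 53)
C = 33443/6 (C = (106 + (⅙)*(-5))*53 = (106 - ⅚)*53 = (631/6)*53 = 33443/6 ≈ 5573.8)
63641/C = 63641/(33443/6) = 63641*(6/33443) = 381846/33443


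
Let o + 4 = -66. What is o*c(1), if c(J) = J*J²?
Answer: -70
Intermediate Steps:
c(J) = J³
o = -70 (o = -4 - 66 = -70)
o*c(1) = -70*1³ = -70*1 = -70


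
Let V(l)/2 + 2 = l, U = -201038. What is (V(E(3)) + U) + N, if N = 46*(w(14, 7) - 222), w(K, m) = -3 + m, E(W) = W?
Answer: -211064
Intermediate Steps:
V(l) = -4 + 2*l
N = -10028 (N = 46*((-3 + 7) - 222) = 46*(4 - 222) = 46*(-218) = -10028)
(V(E(3)) + U) + N = ((-4 + 2*3) - 201038) - 10028 = ((-4 + 6) - 201038) - 10028 = (2 - 201038) - 10028 = -201036 - 10028 = -211064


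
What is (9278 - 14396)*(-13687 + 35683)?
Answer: -112575528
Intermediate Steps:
(9278 - 14396)*(-13687 + 35683) = -5118*21996 = -112575528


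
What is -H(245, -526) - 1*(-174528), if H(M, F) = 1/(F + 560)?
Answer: 5933951/34 ≈ 1.7453e+5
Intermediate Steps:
H(M, F) = 1/(560 + F)
-H(245, -526) - 1*(-174528) = -1/(560 - 526) - 1*(-174528) = -1/34 + 174528 = 5933951/34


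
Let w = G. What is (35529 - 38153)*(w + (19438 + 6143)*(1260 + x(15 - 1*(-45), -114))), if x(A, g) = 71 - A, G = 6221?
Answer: -85331619328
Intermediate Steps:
w = 6221
(35529 - 38153)*(w + (19438 + 6143)*(1260 + x(15 - 1*(-45), -114))) = (35529 - 38153)*(6221 + (19438 + 6143)*(1260 + (71 - (15 - 1*(-45))))) = -2624*(6221 + 25581*(1260 + (71 - (15 + 45)))) = -2624*(6221 + 25581*(1260 + (71 - 1*60))) = -2624*(6221 + 25581*(1260 + (71 - 60))) = -2624*(6221 + 25581*(1260 + 11)) = -2624*(6221 + 25581*1271) = -2624*(6221 + 32513451) = -2624*32519672 = -85331619328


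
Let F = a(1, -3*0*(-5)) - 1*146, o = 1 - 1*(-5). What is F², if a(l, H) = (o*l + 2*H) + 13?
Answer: 16129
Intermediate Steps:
o = 6 (o = 1 + 5 = 6)
a(l, H) = 13 + 2*H + 6*l (a(l, H) = (6*l + 2*H) + 13 = (2*H + 6*l) + 13 = 13 + 2*H + 6*l)
F = -127 (F = (13 + 2*(-3*0*(-5)) + 6*1) - 1*146 = (13 + 2*(0*(-5)) + 6) - 146 = (13 + 2*0 + 6) - 146 = (13 + 0 + 6) - 146 = 19 - 146 = -127)
F² = (-127)² = 16129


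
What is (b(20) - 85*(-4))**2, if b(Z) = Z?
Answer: 129600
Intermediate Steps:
(b(20) - 85*(-4))**2 = (20 - 85*(-4))**2 = (20 + 340)**2 = 360**2 = 129600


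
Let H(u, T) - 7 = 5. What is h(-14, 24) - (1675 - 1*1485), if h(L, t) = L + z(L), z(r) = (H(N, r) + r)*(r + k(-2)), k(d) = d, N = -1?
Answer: -172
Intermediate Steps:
H(u, T) = 12 (H(u, T) = 7 + 5 = 12)
z(r) = (-2 + r)*(12 + r) (z(r) = (12 + r)*(r - 2) = (12 + r)*(-2 + r) = (-2 + r)*(12 + r))
h(L, t) = -24 + L² + 11*L (h(L, t) = L + (-24 + L² + 10*L) = -24 + L² + 11*L)
h(-14, 24) - (1675 - 1*1485) = (-24 + (-14)² + 11*(-14)) - (1675 - 1*1485) = (-24 + 196 - 154) - (1675 - 1485) = 18 - 1*190 = 18 - 190 = -172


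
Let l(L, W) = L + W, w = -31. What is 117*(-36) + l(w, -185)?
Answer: -4428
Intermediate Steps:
117*(-36) + l(w, -185) = 117*(-36) + (-31 - 185) = -4212 - 216 = -4428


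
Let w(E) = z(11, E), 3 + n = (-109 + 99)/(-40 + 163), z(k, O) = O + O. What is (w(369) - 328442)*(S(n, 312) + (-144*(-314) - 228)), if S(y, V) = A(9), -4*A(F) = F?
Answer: -14742010218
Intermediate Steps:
z(k, O) = 2*O
n = -379/123 (n = -3 + (-109 + 99)/(-40 + 163) = -3 - 10/123 = -379/123 ≈ -3.0813)
A(F) = -F/4
S(y, V) = -9/4 (S(y, V) = -¼*9 = -9/4)
w(E) = 2*E
(w(369) - 328442)*(S(n, 312) + (-144*(-314) - 228)) = (2*369 - 328442)*(-9/4 + (-144*(-314) - 228)) = (738 - 328442)*(-9/4 + (45216 - 228)) = -327704*(-9/4 + 44988) = -327704*179943/4 = -14742010218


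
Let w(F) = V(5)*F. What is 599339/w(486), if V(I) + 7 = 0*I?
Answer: -599339/3402 ≈ -176.17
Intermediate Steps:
V(I) = -7 (V(I) = -7 + 0*I = -7 + 0 = -7)
w(F) = -7*F
599339/w(486) = 599339/((-7*486)) = 599339/(-3402) = 599339*(-1/3402) = -599339/3402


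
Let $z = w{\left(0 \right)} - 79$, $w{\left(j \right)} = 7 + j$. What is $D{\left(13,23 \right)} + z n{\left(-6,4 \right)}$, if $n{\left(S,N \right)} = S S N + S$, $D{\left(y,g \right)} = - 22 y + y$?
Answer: $-10209$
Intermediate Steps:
$D{\left(y,g \right)} = - 21 y$
$z = -72$ ($z = \left(7 + 0\right) - 79 = 7 - 79 = -72$)
$n{\left(S,N \right)} = S + N S^{2}$ ($n{\left(S,N \right)} = S^{2} N + S = N S^{2} + S = S + N S^{2}$)
$D{\left(13,23 \right)} + z n{\left(-6,4 \right)} = \left(-21\right) 13 - 72 \left(- 6 \left(1 + 4 \left(-6\right)\right)\right) = -273 - 72 \left(- 6 \left(1 - 24\right)\right) = -273 - 72 \left(\left(-6\right) \left(-23\right)\right) = -273 - 9936 = -10209$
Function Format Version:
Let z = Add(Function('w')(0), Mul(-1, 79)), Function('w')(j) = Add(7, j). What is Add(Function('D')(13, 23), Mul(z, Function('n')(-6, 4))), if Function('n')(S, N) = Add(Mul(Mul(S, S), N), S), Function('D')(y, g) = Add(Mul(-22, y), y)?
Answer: -10209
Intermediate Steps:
Function('D')(y, g) = Mul(-21, y)
z = -72 (z = Add(Add(7, 0), Mul(-1, 79)) = Add(7, -79) = -72)
Function('n')(S, N) = Add(S, Mul(N, Pow(S, 2))) (Function('n')(S, N) = Add(Mul(Pow(S, 2), N), S) = Add(Mul(N, Pow(S, 2)), S) = Add(S, Mul(N, Pow(S, 2))))
Add(Function('D')(13, 23), Mul(z, Function('n')(-6, 4))) = Add(Mul(-21, 13), Mul(-72, Mul(-6, Add(1, Mul(4, -6))))) = Add(-273, Mul(-72, Mul(-6, Add(1, -24)))) = Add(-273, Mul(-72, Mul(-6, -23))) = Add(-273, Mul(-72, 138)) = Add(-273, -9936) = -10209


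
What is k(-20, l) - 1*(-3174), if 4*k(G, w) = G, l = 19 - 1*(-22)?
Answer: 3169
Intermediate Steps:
l = 41 (l = 19 + 22 = 41)
k(G, w) = G/4
k(-20, l) - 1*(-3174) = (¼)*(-20) - 1*(-3174) = -5 + 3174 = 3169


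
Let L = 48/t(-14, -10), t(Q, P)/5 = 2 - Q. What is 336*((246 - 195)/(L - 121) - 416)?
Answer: -6016488/43 ≈ -1.3992e+5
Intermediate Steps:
t(Q, P) = 10 - 5*Q (t(Q, P) = 5*(2 - Q) = 10 - 5*Q)
L = ⅗ (L = 48/(10 - 5*(-14)) = 48/(10 + 70) = 48/80 = 48*(1/80) = ⅗ ≈ 0.60000)
336*((246 - 195)/(L - 121) - 416) = 336*((246 - 195)/(⅗ - 121) - 416) = 336*(51/(-602/5) - 416) = 336*(51*(-5/602) - 416) = 336*(-255/602 - 416) = 336*(-250687/602) = -6016488/43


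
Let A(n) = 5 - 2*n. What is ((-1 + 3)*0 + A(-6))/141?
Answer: 17/141 ≈ 0.12057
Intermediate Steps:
((-1 + 3)*0 + A(-6))/141 = ((-1 + 3)*0 + (5 - 2*(-6)))/141 = (2*0 + (5 + 12))/141 = (0 + 17)/141 = (1/141)*17 = 17/141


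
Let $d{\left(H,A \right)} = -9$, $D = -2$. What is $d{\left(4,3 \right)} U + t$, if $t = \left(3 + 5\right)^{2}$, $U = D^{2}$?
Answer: $28$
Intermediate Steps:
$U = 4$ ($U = \left(-2\right)^{2} = 4$)
$t = 64$ ($t = 8^{2} = 64$)
$d{\left(4,3 \right)} U + t = \left(-9\right) 4 + 64 = -36 + 64 = 28$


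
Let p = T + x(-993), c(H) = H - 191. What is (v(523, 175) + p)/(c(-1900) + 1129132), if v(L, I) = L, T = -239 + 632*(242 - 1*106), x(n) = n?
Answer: 85243/1127041 ≈ 0.075634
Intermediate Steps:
T = 85713 (T = -239 + 632*(242 - 106) = -239 + 632*136 = -239 + 85952 = 85713)
c(H) = -191 + H
p = 84720 (p = 85713 - 993 = 84720)
(v(523, 175) + p)/(c(-1900) + 1129132) = (523 + 84720)/((-191 - 1900) + 1129132) = 85243/(-2091 + 1129132) = 85243/1127041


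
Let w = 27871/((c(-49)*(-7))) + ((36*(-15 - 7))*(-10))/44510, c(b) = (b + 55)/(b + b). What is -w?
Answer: -868379123/13353 ≈ -65033.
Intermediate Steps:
c(b) = (55 + b)/(2*b) (c(b) = (55 + b)/((2*b)) = (55 + b)*(1/(2*b)) = (55 + b)/(2*b))
w = 868379123/13353 (w = 27871/((((½)*(55 - 49)/(-49))*(-7))) + ((36*(-15 - 7))*(-10))/44510 = 27871/((((½)*(-1/49)*6)*(-7))) + ((36*(-22))*(-10))*(1/44510) = 27871/((-3/49*(-7))) - 792*(-10)*(1/44510) = 27871/(3/7) + 7920*(1/44510) = 27871*(7/3) + 792/4451 = 195097/3 + 792/4451 = 868379123/13353 ≈ 65033.)
-w = -1*868379123/13353 = -868379123/13353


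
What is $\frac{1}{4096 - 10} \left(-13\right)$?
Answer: $- \frac{13}{4086} \approx -0.0031816$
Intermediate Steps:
$\frac{1}{4096 - 10} \left(-13\right) = \frac{1}{4086} \left(-13\right) = - \frac{13}{4086}$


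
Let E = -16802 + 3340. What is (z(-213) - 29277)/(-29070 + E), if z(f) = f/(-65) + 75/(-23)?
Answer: 43769091/63585340 ≈ 0.68835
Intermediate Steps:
z(f) = -75/23 - f/65 (z(f) = f*(-1/65) + 75*(-1/23) = -f/65 - 75/23 = -75/23 - f/65)
E = -13462
(z(-213) - 29277)/(-29070 + E) = ((-75/23 - 1/65*(-213)) - 29277)/(-29070 - 13462) = ((-75/23 + 213/65) - 29277)/(-42532) = (24/1495 - 29277)*(-1/42532) = -43769091/1495*(-1/42532) = 43769091/63585340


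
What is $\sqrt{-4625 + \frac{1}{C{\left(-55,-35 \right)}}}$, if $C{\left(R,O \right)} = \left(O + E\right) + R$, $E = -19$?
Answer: $\frac{3 i \sqrt{6105526}}{109} \approx 68.007 i$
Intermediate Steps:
$C{\left(R,O \right)} = -19 + O + R$ ($C{\left(R,O \right)} = \left(O - 19\right) + R = \left(-19 + O\right) + R = -19 + O + R$)
$\sqrt{-4625 + \frac{1}{C{\left(-55,-35 \right)}}} = \sqrt{-4625 + \frac{1}{-19 - 35 - 55}} = \sqrt{-4625 + \frac{1}{-109}} = \sqrt{-4625 - \frac{1}{109}} = \sqrt{- \frac{504126}{109}} = \frac{3 i \sqrt{6105526}}{109}$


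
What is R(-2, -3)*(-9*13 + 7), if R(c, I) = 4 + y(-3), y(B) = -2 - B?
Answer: -550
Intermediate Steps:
R(c, I) = 5 (R(c, I) = 4 + (-2 - 1*(-3)) = 4 + (-2 + 3) = 4 + 1 = 5)
R(-2, -3)*(-9*13 + 7) = 5*(-9*13 + 7) = 5*(-117 + 7) = 5*(-110) = -550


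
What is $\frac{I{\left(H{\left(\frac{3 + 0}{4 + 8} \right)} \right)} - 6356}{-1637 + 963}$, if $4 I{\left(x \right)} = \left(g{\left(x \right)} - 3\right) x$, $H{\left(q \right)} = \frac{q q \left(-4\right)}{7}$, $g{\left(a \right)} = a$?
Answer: $\frac{19932331}{2113664} \approx 9.4302$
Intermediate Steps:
$H{\left(q \right)} = - \frac{4 q^{2}}{7}$ ($H{\left(q \right)} = q^{2} \left(-4\right) \frac{1}{7} = - 4 q^{2} \cdot \frac{1}{7} = - \frac{4 q^{2}}{7}$)
$I{\left(x \right)} = \frac{x \left(-3 + x\right)}{4}$ ($I{\left(x \right)} = \frac{\left(x - 3\right) x}{4} = \frac{\left(-3 + x\right) x}{4} = \frac{x \left(-3 + x\right)}{4}$)
$\frac{I{\left(H{\left(\frac{3 + 0}{4 + 8} \right)} \right)} - 6356}{-1637 + 963} = \frac{\frac{- \frac{4 \left(\frac{3 + 0}{4 + 8}\right)^{2}}{7} \left(-3 - \frac{4 \left(\frac{3 + 0}{4 + 8}\right)^{2}}{7}\right)}{4} - 6356}{-1637 + 963} = \frac{\frac{- \frac{4 \left(\frac{3}{12}\right)^{2}}{7} \left(-3 - \frac{4 \left(\frac{3}{12}\right)^{2}}{7}\right)}{4} - 6356}{-674} = \left(\frac{- \frac{4 \left(3 \cdot \frac{1}{12}\right)^{2}}{7} \left(-3 - \frac{4 \left(3 \cdot \frac{1}{12}\right)^{2}}{7}\right)}{4} - 6356\right) \left(- \frac{1}{674}\right) = \left(\frac{- \frac{4}{7 \cdot 16} \left(-3 - \frac{4}{7 \cdot 16}\right)}{4} - 6356\right) \left(- \frac{1}{674}\right) = \left(\frac{\left(- \frac{4}{7}\right) \frac{1}{16} \left(-3 - \frac{1}{28}\right)}{4} - 6356\right) \left(- \frac{1}{674}\right) = \left(\frac{1}{4} \left(- \frac{1}{28}\right) \left(-3 - \frac{1}{28}\right) - 6356\right) \left(- \frac{1}{674}\right) = \left(\frac{1}{4} \left(- \frac{1}{28}\right) \left(- \frac{85}{28}\right) - 6356\right) \left(- \frac{1}{674}\right) = \left(\frac{85}{3136} - 6356\right) \left(- \frac{1}{674}\right) = \left(- \frac{19932331}{3136}\right) \left(- \frac{1}{674}\right) = \frac{19932331}{2113664}$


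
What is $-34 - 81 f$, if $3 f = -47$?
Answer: $1235$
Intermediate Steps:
$f = - \frac{47}{3}$ ($f = \frac{1}{3} \left(-47\right) = - \frac{47}{3} \approx -15.667$)
$-34 - 81 f = -34 - -1269 = -34 + 1269 = 1235$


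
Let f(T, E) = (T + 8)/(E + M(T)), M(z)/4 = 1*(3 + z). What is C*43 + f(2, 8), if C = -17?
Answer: -10229/14 ≈ -730.64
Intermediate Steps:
M(z) = 12 + 4*z (M(z) = 4*(1*(3 + z)) = 4*(3 + z) = 12 + 4*z)
f(T, E) = (8 + T)/(12 + E + 4*T) (f(T, E) = (T + 8)/(E + (12 + 4*T)) = (8 + T)/(12 + E + 4*T))
C*43 + f(2, 8) = -17*43 + (8 + 2)/(12 + 8 + 4*2) = -731 + 10/(12 + 8 + 8) = -731 + 10/28 = -731 + (1/28)*10 = -731 + 5/14 = -10229/14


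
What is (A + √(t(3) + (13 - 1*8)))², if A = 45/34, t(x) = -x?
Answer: 4337/1156 + 45*√2/17 ≈ 7.4952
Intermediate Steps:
A = 45/34 (A = 45*(1/34) = 45/34 ≈ 1.3235)
(A + √(t(3) + (13 - 1*8)))² = (45/34 + √(-1*3 + (13 - 1*8)))² = (45/34 + √(-3 + (13 - 8)))² = (45/34 + √(-3 + 5))² = (45/34 + √2)²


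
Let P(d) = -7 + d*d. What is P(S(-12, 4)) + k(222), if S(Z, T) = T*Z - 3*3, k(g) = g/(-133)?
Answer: 430964/133 ≈ 3240.3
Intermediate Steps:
k(g) = -g/133 (k(g) = g*(-1/133) = -g/133)
S(Z, T) = -9 + T*Z (S(Z, T) = T*Z - 9 = -9 + T*Z)
P(d) = -7 + d²
P(S(-12, 4)) + k(222) = (-7 + (-9 + 4*(-12))²) - 1/133*222 = (-7 + (-9 - 48)²) - 222/133 = (-7 + (-57)²) - 222/133 = (-7 + 3249) - 222/133 = 3242 - 222/133 = 430964/133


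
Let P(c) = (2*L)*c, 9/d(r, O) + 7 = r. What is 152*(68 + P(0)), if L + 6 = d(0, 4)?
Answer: 10336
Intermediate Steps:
d(r, O) = 9/(-7 + r)
L = -51/7 (L = -6 + 9/(-7 + 0) = -6 + 9/(-7) = -6 + 9*(-⅐) = -6 - 9/7 = -51/7 ≈ -7.2857)
P(c) = -102*c/7 (P(c) = (2*(-51/7))*c = -102*c/7)
152*(68 + P(0)) = 152*(68 - 102/7*0) = 152*(68 + 0) = 152*68 = 10336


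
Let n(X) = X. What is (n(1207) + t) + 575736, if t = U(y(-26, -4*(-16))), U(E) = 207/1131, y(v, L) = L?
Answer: 217507580/377 ≈ 5.7694e+5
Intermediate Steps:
U(E) = 69/377 (U(E) = 207*(1/1131) = 69/377)
t = 69/377 ≈ 0.18302
(n(1207) + t) + 575736 = (1207 + 69/377) + 575736 = 455108/377 + 575736 = 217507580/377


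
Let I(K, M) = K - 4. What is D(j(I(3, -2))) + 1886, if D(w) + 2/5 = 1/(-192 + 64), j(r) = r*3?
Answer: 1206779/640 ≈ 1885.6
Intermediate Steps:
I(K, M) = -4 + K
j(r) = 3*r
D(w) = -261/640 (D(w) = -⅖ + 1/(-192 + 64) = -⅖ + 1/(-128) = -⅖ - 1/128 = -261/640)
D(j(I(3, -2))) + 1886 = -261/640 + 1886 = 1206779/640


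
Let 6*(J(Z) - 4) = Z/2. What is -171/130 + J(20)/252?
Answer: -63533/49140 ≈ -1.2929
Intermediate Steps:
J(Z) = 4 + Z/12 (J(Z) = 4 + (Z/2)/6 = 4 + Z/12)
-171/130 + J(20)/252 = -171/130 + (4 + (1/12)*20)/252 = -171*1/130 + (4 + 5/3)*(1/252) = -171/130 + (17/3)*(1/252) = -171/130 + 17/756 = -63533/49140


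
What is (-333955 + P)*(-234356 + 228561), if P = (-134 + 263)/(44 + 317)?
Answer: 36770075930/19 ≈ 1.9353e+9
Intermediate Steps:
P = 129/361 ≈ 0.35734
(-333955 + P)*(-234356 + 228561) = (-333955 + 129/361)*(-234356 + 228561) = -120557626/361*(-5795) = 36770075930/19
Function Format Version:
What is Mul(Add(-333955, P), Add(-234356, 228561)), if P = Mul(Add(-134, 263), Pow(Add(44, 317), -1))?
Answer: Rational(36770075930, 19) ≈ 1.9353e+9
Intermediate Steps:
P = Rational(129, 361) (P = Mul(129, Pow(361, -1)) = Mul(129, Rational(1, 361)) = Rational(129, 361) ≈ 0.35734)
Mul(Add(-333955, P), Add(-234356, 228561)) = Mul(Add(-333955, Rational(129, 361)), Add(-234356, 228561)) = Mul(Rational(-120557626, 361), -5795) = Rational(36770075930, 19)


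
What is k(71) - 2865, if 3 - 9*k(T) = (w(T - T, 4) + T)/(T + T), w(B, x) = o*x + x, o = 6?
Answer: -1220381/426 ≈ -2864.7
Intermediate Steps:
w(B, x) = 7*x (w(B, x) = 6*x + x = 7*x)
k(T) = ⅓ - (28 + T)/(18*T) (k(T) = ⅓ - (7*4 + T)/(9*(T + T)) = ⅓ - (28 + T)/(9*(2*T)) = ⅓ - (28 + T)*1/(2*T)/9 = ⅓ - (28 + T)/(18*T))
k(71) - 2865 = (1/18)*(-28 + 5*71)/71 - 2865 = (1/18)*(1/71)*(-28 + 355) - 2865 = (1/18)*(1/71)*327 - 2865 = 109/426 - 2865 = -1220381/426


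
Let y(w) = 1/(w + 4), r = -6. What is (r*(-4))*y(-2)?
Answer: 12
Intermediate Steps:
y(w) = 1/(4 + w)
(r*(-4))*y(-2) = (-6*(-4))/(4 - 2) = 24/2 = 24*(1/2) = 12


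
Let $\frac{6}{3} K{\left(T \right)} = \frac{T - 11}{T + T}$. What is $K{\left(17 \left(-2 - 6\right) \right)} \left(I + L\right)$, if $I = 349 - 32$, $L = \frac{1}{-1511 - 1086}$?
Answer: $\frac{154359}{1802} \approx 85.66$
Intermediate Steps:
$L = - \frac{1}{2597}$ ($L = \frac{1}{-2597} = - \frac{1}{2597} \approx -0.00038506$)
$I = 317$
$K{\left(T \right)} = \frac{-11 + T}{4 T}$ ($K{\left(T \right)} = \frac{\left(T - 11\right) \frac{1}{T + T}}{2} = \frac{\left(-11 + T\right) \frac{1}{2 T}}{2} = \frac{\frac{1}{2} \frac{1}{T} \left(-11 + T\right)}{2} = \frac{-11 + T}{4 T}$)
$K{\left(17 \left(-2 - 6\right) \right)} \left(I + L\right) = \frac{-11 + 17 \left(-2 - 6\right)}{4 \cdot 17 \left(-2 - 6\right)} \left(317 - \frac{1}{2597}\right) = \frac{-11 + 17 \left(-2 - 6\right)}{4 \cdot 17 \left(-2 - 6\right)} \frac{823248}{2597} = \frac{-11 + 17 \left(-8\right)}{4 \cdot 17 \left(-8\right)} \frac{823248}{2597} = \frac{-11 - 136}{4 \left(-136\right)} \frac{823248}{2597} = \frac{1}{4} \left(- \frac{1}{136}\right) \left(-147\right) \frac{823248}{2597} = \frac{147}{544} \cdot \frac{823248}{2597} = \frac{154359}{1802}$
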